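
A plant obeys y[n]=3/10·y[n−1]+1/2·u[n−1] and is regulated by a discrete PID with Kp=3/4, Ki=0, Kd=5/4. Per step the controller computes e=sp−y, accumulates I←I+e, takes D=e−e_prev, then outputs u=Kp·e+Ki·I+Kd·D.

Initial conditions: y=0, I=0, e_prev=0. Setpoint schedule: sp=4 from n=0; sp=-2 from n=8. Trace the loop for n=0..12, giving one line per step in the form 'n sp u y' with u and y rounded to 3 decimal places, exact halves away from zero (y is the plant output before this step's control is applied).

0 4 8.000 0.000
1 4 -5.000 4.000
2 4 10.600 -1.300
3 4 -8.445 4.910
4 4 14.637 -2.750
5 4 -13.424 6.493
6 4 20.644 -4.764
7 4 -20.741 8.893
8 -2 17.521 -7.703
9 -2 -24.028 6.450
10 -2 26.720 -10.079
11 -2 -34.772 10.337
12 -2 39.991 -14.285

(exact arithmetic carried between steps; '≈' marks a value shown rounded to 6 d.p. or computed from one; I and e_prev carry over from the previous line; the table rounds u and y to 3 d.p., halves away from zero)
n=0: y=0, sp=4, e=sp−y=4; I=4, D=e−e_prev=4; u=3/4·4+0·4+5/4·4=8; next y=3/10·0+1/2·8=4
n=1: y=4, sp=4, e=sp−y=0; I=4, D=e−e_prev=-4; u=3/4·0+0·4+5/4·(-4)=-5; next y=3/10·4+1/2·(-5)=-1.3
n=2: y=-1.3, sp=4, e=sp−y=5.3; I=9.3, D=e−e_prev=5.3; u=3/4·5.3+0·9.3+5/4·5.3=10.6; next y=3/10·(-1.3)+1/2·10.6=4.91
n=3: y=4.91, sp=4, e=sp−y=-0.91; I=8.39, D=e−e_prev=-6.21; u=3/4·(-0.91)+0·8.39+5/4·(-6.21)=-8.445; next y=3/10·4.91+1/2·(-8.445)=-2.7495
n=4: y=-2.7495, sp=4, e=sp−y=6.7495; I=15.1395, D=e−e_prev=7.6595; u=3/4·6.7495+0·15.1395+5/4·7.6595=14.6365; next y=3/10·(-2.7495)+1/2·14.6365=6.4934
n=5: y=6.4934, sp=4, e=sp−y=-2.4934; I=12.6461, D=e−e_prev=-9.2429; u=3/4·(-2.4934)+0·12.6461+5/4·(-9.2429)=-13.423675; next y=3/10·6.4934+1/2·(-13.423675)≈-4.763818
n=6: y≈-4.763818, sp=4, e=sp−y≈8.763818; I≈21.409918, D=e−e_prev≈11.257218; u=3/4·8.763818+0·21.409918+5/4·11.257218≈20.644385; next y=3/10·(-4.763818)+1/2·20.644385≈8.893047
n=7: y≈8.893047, sp=4, e=sp−y≈-4.893047; I≈16.516870, D=e−e_prev≈-13.656865; u=3/4·(-4.893047)+0·16.516870+5/4·(-13.656865)≈-20.740866; next y=3/10·8.893047+1/2·(-20.740866)≈-7.702519
n=8: y≈-7.702519, sp=-2, e=sp−y≈5.702519; I≈22.219389, D=e−e_prev≈10.595566; u=3/4·5.702519+0·22.219389+5/4·10.595566≈17.521347; next y=3/10·(-7.702519)+1/2·17.521347≈6.449918
n=9: y≈6.449918, sp=-2, e=sp−y≈-8.449918; I≈13.769471, D=e−e_prev≈-14.152437; u=3/4·(-8.449918)+0·13.769471+5/4·(-14.152437)≈-24.027984; next y=3/10·6.449918+1/2·(-24.027984)≈-10.079017
n=10: y≈-10.079017, sp=-2, e=sp−y≈8.079017; I≈21.848488, D=e−e_prev≈16.528935; u=3/4·8.079017+0·21.848488+5/4·16.528935≈26.720431; next y=3/10·(-10.079017)+1/2·26.720431≈10.336510
n=11: y≈10.336510, sp=-2, e=sp−y≈-12.336510; I≈9.511978, D=e−e_prev≈-20.415527; u=3/4·(-12.336510)+0·9.511978+5/4·(-20.415527)≈-34.771792; next y=3/10·10.336510+1/2·(-34.771792)≈-14.284943
n=12: y≈-14.284943, sp=-2, e=sp−y≈12.284943; I≈21.796921, D=e−e_prev≈24.621453; u=3/4·12.284943+0·21.796921+5/4·24.621453≈39.990524; next y=3/10·(-14.284943)+1/2·39.990524≈15.709779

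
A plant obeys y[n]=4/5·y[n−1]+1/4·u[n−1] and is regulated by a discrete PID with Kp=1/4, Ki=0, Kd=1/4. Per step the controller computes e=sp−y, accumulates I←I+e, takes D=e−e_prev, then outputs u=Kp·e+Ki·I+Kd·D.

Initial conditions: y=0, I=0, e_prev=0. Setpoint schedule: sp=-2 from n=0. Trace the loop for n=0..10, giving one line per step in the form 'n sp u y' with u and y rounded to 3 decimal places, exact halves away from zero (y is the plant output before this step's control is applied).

0 -2 -1.000 0.000
1 -2 -0.375 -0.250
2 -2 -0.416 -0.294
3 -2 -0.404 -0.339
4 -2 -0.399 -0.372
5 -2 -0.394 -0.397
6 -2 -0.391 -0.416
7 -2 -0.389 -0.431
8 -2 -0.387 -0.442
9 -2 -0.385 -0.450
10 -2 -0.384 -0.457

(exact arithmetic carried between steps; '≈' marks a value shown rounded to 6 d.p. or computed from one; I and e_prev carry over from the previous line; the table rounds u and y to 3 d.p., halves away from zero)
n=0: y=0, sp=-2, e=sp−y=-2; I=-2, D=e−e_prev=-2; u=1/4·(-2)+0·(-2)+1/4·(-2)=-1; next y=4/5·0+1/4·(-1)=-0.25
n=1: y=-0.25, sp=-2, e=sp−y=-1.75; I=-3.75, D=e−e_prev=0.25; u=1/4·(-1.75)+0·(-3.75)+1/4·0.25=-0.375; next y=4/5·(-0.25)+1/4·(-0.375)=-0.29375
n=2: y=-0.29375, sp=-2, e=sp−y=-1.70625; I=-5.45625, D=e−e_prev=0.04375; u=1/4·(-1.70625)+0·(-5.45625)+1/4·0.04375=-0.415625; next y=4/5·(-0.29375)+1/4·(-0.415625)≈-0.338906
n=3: y≈-0.338906, sp=-2, e=sp−y≈-1.661094; I≈-7.117344, D=e−e_prev≈0.045156; u=1/4·(-1.661094)+0·(-7.117344)+1/4·0.045156≈-0.403984; next y=4/5·(-0.338906)+1/4·(-0.403984)≈-0.372121
n=4: y≈-0.372121, sp=-2, e=sp−y≈-1.627879; I≈-8.745223, D=e−e_prev≈0.033215; u=1/4·(-1.627879)+0·(-8.745223)+1/4·0.033215≈-0.398666; next y=4/5·(-0.372121)+1/4·(-0.398666)≈-0.397363
n=5: y≈-0.397363, sp=-2, e=sp−y≈-1.602637; I≈-10.347859, D=e−e_prev≈0.025242; u=1/4·(-1.602637)+0·(-10.347859)+1/4·0.025242≈-0.394349; next y=4/5·(-0.397363)+1/4·(-0.394349)≈-0.416478
n=6: y≈-0.416478, sp=-2, e=sp−y≈-1.583522; I≈-11.931381, D=e−e_prev≈0.019114; u=1/4·(-1.583522)+0·(-11.931381)+1/4·0.019114≈-0.391102; next y=4/5·(-0.416478)+1/4·(-0.391102)≈-0.430958
n=7: y≈-0.430958, sp=-2, e=sp−y≈-1.569042; I≈-13.500424, D=e−e_prev≈0.014480; u=1/4·(-1.569042)+0·(-13.500424)+1/4·0.014480≈-0.388641; next y=4/5·(-0.430958)+1/4·(-0.388641)≈-0.441926
n=8: y≈-0.441926, sp=-2, e=sp−y≈-1.558074; I≈-15.058497, D=e−e_prev≈0.010969; u=1/4·(-1.558074)+0·(-15.058497)+1/4·0.010969≈-0.386776; next y=4/5·(-0.441926)+1/4·(-0.386776)≈-0.450235
n=9: y≈-0.450235, sp=-2, e=sp−y≈-1.549765; I≈-16.608262, D=e−e_prev≈0.008309; u=1/4·(-1.549765)+0·(-16.608262)+1/4·0.008309≈-0.385364; next y=4/5·(-0.450235)+1/4·(-0.385364)≈-0.456529
n=10: y≈-0.456529, sp=-2, e=sp−y≈-1.543471; I≈-18.151733, D=e−e_prev≈0.006294; u=1/4·(-1.543471)+0·(-18.151733)+1/4·0.006294≈-0.384294; next y=4/5·(-0.456529)+1/4·(-0.384294)≈-0.461297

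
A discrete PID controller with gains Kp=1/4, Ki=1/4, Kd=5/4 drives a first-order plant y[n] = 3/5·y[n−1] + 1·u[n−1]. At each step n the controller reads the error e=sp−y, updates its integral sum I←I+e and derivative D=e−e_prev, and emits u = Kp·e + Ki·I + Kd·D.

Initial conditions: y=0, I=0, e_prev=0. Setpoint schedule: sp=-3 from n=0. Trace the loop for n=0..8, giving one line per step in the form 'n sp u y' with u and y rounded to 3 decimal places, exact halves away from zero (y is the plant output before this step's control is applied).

0 -3 -5.250 0.000
1 -3 6.938 -5.250
2 -3 -14.878 3.788
3 -3 23.410 -12.606
4 -3 -44.471 15.846
5 -3 75.300 -34.963
6 -3 -136.471 54.321
7 -3 237.654 -103.878
8 -3 -423.484 175.327

(exact arithmetic carried between steps; '≈' marks a value shown rounded to 6 d.p. or computed from one; I and e_prev carry over from the previous line; the table rounds u and y to 3 d.p., halves away from zero)
n=0: y=0, sp=-3, e=sp−y=-3; I=-3, D=e−e_prev=-3; u=1/4·(-3)+1/4·(-3)+5/4·(-3)=-5.25; next y=3/5·0+1·(-5.25)=-5.25
n=1: y=-5.25, sp=-3, e=sp−y=2.25; I=-0.75, D=e−e_prev=5.25; u=1/4·2.25+1/4·(-0.75)+5/4·5.25=6.9375; next y=3/5·(-5.25)+1·6.9375=3.7875
n=2: y=3.7875, sp=-3, e=sp−y=-6.7875; I=-7.5375, D=e−e_prev=-9.0375; u=1/4·(-6.7875)+1/4·(-7.5375)+5/4·(-9.0375)=-14.878125; next y=3/5·3.7875+1·(-14.878125)=-12.605625
n=3: y=-12.605625, sp=-3, e=sp−y=9.605625; I=2.068125, D=e−e_prev=16.393125; u=1/4·9.605625+1/4·2.068125+5/4·16.393125≈23.409844; next y=3/5·(-12.605625)+1·23.409844≈15.846469
n=4: y≈15.846469, sp=-3, e=sp−y≈-18.846469; I≈-16.778344, D=e−e_prev≈-28.452094; u=1/4·(-18.846469)+1/4·(-16.778344)+5/4·(-28.452094)≈-44.471320; next y=3/5·15.846469+1·(-44.471320)≈-34.963439
n=5: y≈-34.963439, sp=-3, e=sp−y≈31.963439; I≈15.185095, D=e−e_prev≈50.809908; u=1/4·31.963439+1/4·15.185095+5/4·50.809908≈75.299518; next y=3/5·(-34.963439)+1·75.299518≈54.321455
n=6: y≈54.321455, sp=-3, e=sp−y≈-57.321455; I≈-42.136360, D=e−e_prev≈-89.284894; u=1/4·(-57.321455)+1/4·(-42.136360)+5/4·(-89.284894)≈-136.470571; next y=3/5·54.321455+1·(-136.470571)≈-103.877698
n=7: y≈-103.877698, sp=-3, e=sp−y≈100.877698; I≈58.741339, D=e−e_prev≈158.199153; u=1/4·100.877698+1/4·58.741339+5/4·158.199153≈237.653701; next y=3/5·(-103.877698)+1·237.653701≈175.327082
n=8: y≈175.327082, sp=-3, e=sp−y≈-178.327082; I≈-119.585743, D=e−e_prev≈-279.204780; u=1/4·(-178.327082)+1/4·(-119.585743)+5/4·(-279.204780)≈-423.484181; next y=3/5·175.327082+1·(-423.484181)≈-318.287932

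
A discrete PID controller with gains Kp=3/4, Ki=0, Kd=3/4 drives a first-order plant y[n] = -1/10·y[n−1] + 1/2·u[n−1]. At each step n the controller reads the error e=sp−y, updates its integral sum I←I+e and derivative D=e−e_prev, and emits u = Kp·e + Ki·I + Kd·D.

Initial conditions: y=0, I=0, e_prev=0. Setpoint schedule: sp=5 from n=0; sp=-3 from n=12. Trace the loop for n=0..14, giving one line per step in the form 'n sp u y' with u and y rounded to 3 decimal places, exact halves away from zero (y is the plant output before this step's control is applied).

(exact arithmetic carried between steps; '≈' marks a value shown rounded to 6 d.p. or computed from one; I and e_prev carry over from the previous line; the table rounds u and y to 3 d.p., halves away from zero)
n=0: y=0, sp=5, e=sp−y=5; I=5, D=e−e_prev=5; u=3/4·5+0·5+3/4·5=7.5; next y=-1/10·0+1/2·7.5=3.75
n=1: y=3.75, sp=5, e=sp−y=1.25; I=6.25, D=e−e_prev=-3.75; u=3/4·1.25+0·6.25+3/4·(-3.75)=-1.875; next y=-1/10·3.75+1/2·(-1.875)=-1.3125
n=2: y=-1.3125, sp=5, e=sp−y=6.3125; I=12.5625, D=e−e_prev=5.0625; u=3/4·6.3125+0·12.5625+3/4·5.0625=8.53125; next y=-1/10·(-1.3125)+1/2·8.53125=4.396875
n=3: y=4.396875, sp=5, e=sp−y=0.603125; I=13.165625, D=e−e_prev=-5.709375; u=3/4·0.603125+0·13.165625+3/4·(-5.709375)≈-3.829688; next y=-1/10·4.396875+1/2·(-3.829688)≈-2.354531
n=4: y≈-2.354531, sp=5, e=sp−y≈7.354531; I≈20.520156, D=e−e_prev≈6.751406; u=3/4·7.354531+0·20.520156+3/4·6.751406≈10.579453; next y=-1/10·(-2.354531)+1/2·10.579453≈5.525180
n=5: y≈5.525180, sp=5, e=sp−y≈-0.525180; I≈19.994977, D=e−e_prev≈-7.879711; u=3/4·(-0.525180)+0·19.994977+3/4·(-7.879711)≈-6.303668; next y=-1/10·5.525180+1/2·(-6.303668)≈-3.704352
n=6: y≈-3.704352, sp=5, e=sp−y≈8.704352; I≈28.699329, D=e−e_prev≈9.229532; u=3/4·8.704352+0·28.699329+3/4·9.229532≈13.450413; next y=-1/10·(-3.704352)+1/2·13.450413≈7.095642
n=7: y≈7.095642, sp=5, e=sp−y≈-2.095642; I≈26.603687, D=e−e_prev≈-10.799993; u=3/4·(-2.095642)+0·26.603687+3/4·(-10.799993)≈-9.671726; next y=-1/10·7.095642+1/2·(-9.671726)≈-5.545427
n=8: y≈-5.545427, sp=5, e=sp−y≈10.545427; I≈37.149114, D=e−e_prev≈12.641069; u=3/4·10.545427+0·37.149114+3/4·12.641069≈17.389872; next y=-1/10·(-5.545427)+1/2·17.389872≈9.249479
n=9: y≈9.249479, sp=5, e=sp−y≈-4.249479; I≈32.899635, D=e−e_prev≈-14.794906; u=3/4·(-4.249479)+0·32.899635+3/4·(-14.794906)≈-14.283289; next y=-1/10·9.249479+1/2·(-14.283289)≈-8.066592
n=10: y≈-8.066592, sp=5, e=sp−y≈13.066592; I≈45.966228, D=e−e_prev≈17.316071; u=3/4·13.066592+0·45.966228+3/4·17.316071≈22.786997; next y=-1/10·(-8.066592)+1/2·22.786997≈12.200158
n=11: y≈12.200158, sp=5, e=sp−y≈-7.200158; I≈38.766070, D=e−e_prev≈-20.266750; u=3/4·(-7.200158)+0·38.766070+3/4·(-20.266750)≈-20.600181; next y=-1/10·12.200158+1/2·(-20.600181)≈-11.520106
n=12: y≈-11.520106, sp=-3, e=sp−y≈8.520106; I≈47.286176, D=e−e_prev≈15.720264; u=3/4·8.520106+0·47.286176+3/4·15.720264≈18.180278; next y=-1/10·(-11.520106)+1/2·18.180278≈10.242150
n=13: y≈10.242150, sp=-3, e=sp−y≈-13.242150; I≈34.044027, D=e−e_prev≈-21.762256; u=3/4·(-13.242150)+0·34.044027+3/4·(-21.762256)≈-26.253304; next y=-1/10·10.242150+1/2·(-26.253304)≈-14.150867
n=14: y≈-14.150867, sp=-3, e=sp−y≈11.150867; I≈45.194893, D=e−e_prev≈24.393017; u=3/4·11.150867+0·45.194893+3/4·24.393017≈26.657913; next y=-1/10·(-14.150867)+1/2·26.657913≈14.744043

0 5 7.500 0.000
1 5 -1.875 3.750
2 5 8.531 -1.313
3 5 -3.830 4.397
4 5 10.579 -2.355
5 5 -6.304 5.525
6 5 13.450 -3.704
7 5 -9.672 7.096
8 5 17.390 -5.545
9 5 -14.283 9.249
10 5 22.787 -8.067
11 5 -20.600 12.200
12 -3 18.180 -11.520
13 -3 -26.253 10.242
14 -3 26.658 -14.151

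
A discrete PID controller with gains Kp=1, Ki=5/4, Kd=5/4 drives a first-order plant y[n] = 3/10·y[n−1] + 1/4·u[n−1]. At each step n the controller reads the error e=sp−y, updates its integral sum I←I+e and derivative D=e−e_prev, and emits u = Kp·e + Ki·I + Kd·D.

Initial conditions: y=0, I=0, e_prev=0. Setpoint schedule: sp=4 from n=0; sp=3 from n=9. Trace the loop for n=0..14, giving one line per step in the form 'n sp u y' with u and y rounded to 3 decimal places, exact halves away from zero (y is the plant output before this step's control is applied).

0 4 14.000 0.000
1 4 1.750 3.500
2 4 13.794 1.488
3 4 5.994 3.895
4 4 13.432 2.667
5 4 8.344 4.158
6 4 12.897 3.333
7 4 9.582 4.224
8 4 12.380 3.663
9 3 6.741 4.194
10 3 11.539 2.943
11 3 7.161 3.768
12 3 10.197 2.921
13 3 7.471 3.425
14 3 9.425 2.895

(exact arithmetic carried between steps; '≈' marks a value shown rounded to 6 d.p. or computed from one; I and e_prev carry over from the previous line; the table rounds u and y to 3 d.p., halves away from zero)
n=0: y=0, sp=4, e=sp−y=4; I=4, D=e−e_prev=4; u=1·4+5/4·4+5/4·4=14; next y=3/10·0+1/4·14=3.5
n=1: y=3.5, sp=4, e=sp−y=0.5; I=4.5, D=e−e_prev=-3.5; u=1·0.5+5/4·4.5+5/4·(-3.5)=1.75; next y=3/10·3.5+1/4·1.75=1.4875
n=2: y=1.4875, sp=4, e=sp−y=2.5125; I=7.0125, D=e−e_prev=2.0125; u=1·2.5125+5/4·7.0125+5/4·2.0125=13.79375; next y=3/10·1.4875+1/4·13.79375≈3.894688
n=3: y≈3.894688, sp=4, e=sp−y≈0.105313; I≈7.117813, D=e−e_prev≈-2.407188; u=1·0.105313+5/4·7.117813+5/4·(-2.407188)≈5.993594; next y=3/10·3.894688+1/4·5.993594≈2.666805
n=4: y≈2.666805, sp=4, e=sp−y≈1.333195; I≈8.451008, D=e−e_prev≈1.227883; u=1·1.333195+5/4·8.451008+5/4·1.227883≈13.431809; next y=3/10·2.666805+1/4·13.431809≈4.157994
n=5: y≈4.157994, sp=4, e=sp−y≈-0.157994; I≈8.293014, D=e−e_prev≈-1.491189; u=1·(-0.157994)+5/4·8.293014+5/4·(-1.491189)≈8.344288; next y=3/10·4.157994+1/4·8.344288≈3.333470
n=6: y≈3.333470, sp=4, e=sp−y≈0.666530; I≈8.959544, D=e−e_prev≈0.824523; u=1·0.666530+5/4·8.959544+5/4·0.824523≈12.896614; next y=3/10·3.333470+1/4·12.896614≈4.224195
n=7: y≈4.224195, sp=4, e=sp−y≈-0.224195; I≈8.735350, D=e−e_prev≈-0.890725; u=1·(-0.224195)+5/4·8.735350+5/4·(-0.890725)≈9.581587; next y=3/10·4.224195+1/4·9.581587≈3.662655
n=8: y≈3.662655, sp=4, e=sp−y≈0.337345; I≈9.072694, D=e−e_prev≈0.561540; u=1·0.337345+5/4·9.072694+5/4·0.561540≈12.380138; next y=3/10·3.662655+1/4·12.380138≈4.193831
n=9: y≈4.193831, sp=3, e=sp−y≈-1.193831; I≈7.878864, D=e−e_prev≈-1.531176; u=1·(-1.193831)+5/4·7.878864+5/4·(-1.531176)≈6.740779; next y=3/10·4.193831+1/4·6.740779≈2.943344
n=10: y≈2.943344, sp=3, e=sp−y≈0.056656; I≈7.935520, D=e−e_prev≈1.250487; u=1·0.056656+5/4·7.935520+5/4·1.250487≈11.539164; next y=3/10·2.943344+1/4·11.539164≈3.767794
n=11: y≈3.767794, sp=3, e=sp−y≈-0.767794; I≈7.167725, D=e−e_prev≈-0.824450; u=1·(-0.767794)+5/4·7.167725+5/4·(-0.824450)≈7.161300; next y=3/10·3.767794+1/4·7.161300≈2.920663
n=12: y≈2.920663, sp=3, e=sp−y≈0.079337; I≈7.247062, D=e−e_prev≈0.847131; u=1·0.079337+5/4·7.247062+5/4·0.847131≈10.197078; next y=3/10·2.920663+1/4·10.197078≈3.425469
n=13: y≈3.425469, sp=3, e=sp−y≈-0.425469; I≈6.821594, D=e−e_prev≈-0.504805; u=1·(-0.425469)+5/4·6.821594+5/4·(-0.504805)≈7.470517; next y=3/10·3.425469+1/4·7.470517≈2.895270
n=14: y≈2.895270, sp=3, e=sp−y≈0.104730; I≈6.926324, D=e−e_prev≈0.530199; u=1·0.104730+5/4·6.926324+5/4·0.530199≈9.425384; next y=3/10·2.895270+1/4·9.425384≈3.224927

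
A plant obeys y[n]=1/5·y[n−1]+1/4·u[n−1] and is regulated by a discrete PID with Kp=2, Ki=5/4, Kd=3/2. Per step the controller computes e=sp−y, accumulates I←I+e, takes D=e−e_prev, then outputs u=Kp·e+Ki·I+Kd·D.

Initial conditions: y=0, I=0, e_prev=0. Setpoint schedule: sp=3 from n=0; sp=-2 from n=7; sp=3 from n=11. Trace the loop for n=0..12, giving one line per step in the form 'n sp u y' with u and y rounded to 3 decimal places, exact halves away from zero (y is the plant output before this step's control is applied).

0 3 14.250 0.000
1 3 -3.422 3.563
2 3 18.820 -0.143
3 3 -5.701 4.676
4 3 23.973 -0.490
5 3 -9.744 5.895
6 3 30.188 -1.257
7 -2 -39.594 7.295
8 -2 43.856 -8.439
9 -2 -55.846 9.276
10 -2 58.199 -12.106
11 3 -52.607 12.128
12 3 73.393 -10.726

(exact arithmetic carried between steps; '≈' marks a value shown rounded to 6 d.p. or computed from one; I and e_prev carry over from the previous line; the table rounds u and y to 3 d.p., halves away from zero)
n=0: y=0, sp=3, e=sp−y=3; I=3, D=e−e_prev=3; u=2·3+5/4·3+3/2·3=14.25; next y=1/5·0+1/4·14.25=3.5625
n=1: y=3.5625, sp=3, e=sp−y=-0.5625; I=2.4375, D=e−e_prev=-3.5625; u=2·(-0.5625)+5/4·2.4375+3/2·(-3.5625)=-3.421875; next y=1/5·3.5625+1/4·(-3.421875)≈-0.142969
n=2: y≈-0.142969, sp=3, e=sp−y≈3.142969; I≈5.580469, D=e−e_prev≈3.705469; u=2·3.142969+5/4·5.580469+3/2·3.705469≈18.819727; next y=1/5·(-0.142969)+1/4·18.819727≈4.676338
n=3: y≈4.676338, sp=3, e=sp−y≈-1.676338; I≈3.904131, D=e−e_prev≈-4.819307; u=2·(-1.676338)+5/4·3.904131+3/2·(-4.819307)≈-5.701472; next y=1/5·4.676338+1/4·(-5.701472)≈-0.490100
n=4: y≈-0.490100, sp=3, e=sp−y≈3.490100; I≈7.394231, D=e−e_prev≈5.166438; u=2·3.490100+5/4·7.394231+3/2·5.166438≈23.972648; next y=1/5·(-0.490100)+1/4·23.972648≈5.895142
n=5: y≈5.895142, sp=3, e=sp−y≈-2.895142; I≈4.499090, D=e−e_prev≈-6.385242; u=2·(-2.895142)+5/4·4.499090+3/2·(-6.385242)≈-9.744285; next y=1/5·5.895142+1/4·(-9.744285)≈-1.257043
n=6: y≈-1.257043, sp=3, e=sp−y≈4.257043; I≈8.756132, D=e−e_prev≈7.152185; u=2·4.257043+5/4·8.756132+3/2·7.152185≈30.187528; next y=1/5·(-1.257043)+1/4·30.187528≈7.295474
n=7: y≈7.295474, sp=-2, e=sp−y≈-9.295474; I≈-0.539341, D=e−e_prev≈-13.552516; u=2·(-9.295474)+5/4·(-0.539341)+3/2·(-13.552516)≈-39.593898; next y=1/5·7.295474+1/4·(-39.593898)≈-8.439380
n=8: y≈-8.439380, sp=-2, e=sp−y≈6.439380; I≈5.900039, D=e−e_prev≈15.734853; u=2·6.439380+5/4·5.900039+3/2·15.734853≈43.856088; next y=1/5·(-8.439380)+1/4·43.856088≈9.276146
n=9: y≈9.276146, sp=-2, e=sp−y≈-11.276146; I≈-5.376107, D=e−e_prev≈-17.715526; u=2·(-11.276146)+5/4·(-5.376107)+3/2·(-17.715526)≈-55.845715; next y=1/5·9.276146+1/4·(-55.845715)≈-12.106200
n=10: y≈-12.106200, sp=-2, e=sp−y≈10.106200; I≈4.730092, D=e−e_prev≈21.382346; u=2·10.106200+5/4·4.730092+3/2·21.382346≈58.198533; next y=1/5·(-12.106200)+1/4·58.198533≈12.128393
n=11: y≈12.128393, sp=3, e=sp−y≈-9.128393; I≈-4.398301, D=e−e_prev≈-19.234593; u=2·(-9.128393)+5/4·(-4.398301)+3/2·(-19.234593)≈-52.606552; next y=1/5·12.128393+1/4·(-52.606552)≈-10.725959
n=12: y≈-10.725959, sp=3, e=sp−y≈13.725959; I≈9.327658, D=e−e_prev≈22.854353; u=2·13.725959+5/4·9.327658+3/2·22.854353≈73.393021; next y=1/5·(-10.725959)+1/4·73.393021≈16.203063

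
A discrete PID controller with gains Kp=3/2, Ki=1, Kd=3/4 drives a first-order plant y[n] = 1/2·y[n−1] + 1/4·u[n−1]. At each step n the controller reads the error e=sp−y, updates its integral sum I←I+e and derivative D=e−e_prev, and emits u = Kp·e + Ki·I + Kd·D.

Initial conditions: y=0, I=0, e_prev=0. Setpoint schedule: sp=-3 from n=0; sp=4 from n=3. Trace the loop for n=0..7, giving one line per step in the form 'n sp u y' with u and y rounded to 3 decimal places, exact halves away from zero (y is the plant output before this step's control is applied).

0 -3 -9.750 0.000
1 -3 -2.578 -2.438
2 -3 -6.835 -1.863
3 4 17.735 -2.640
4 4 -0.158 3.113
5 4 10.232 1.517
6 4 5.670 3.317
7 4 8.485 3.076

(exact arithmetic carried between steps; '≈' marks a value shown rounded to 6 d.p. or computed from one; I and e_prev carry over from the previous line; the table rounds u and y to 3 d.p., halves away from zero)
n=0: y=0, sp=-3, e=sp−y=-3; I=-3, D=e−e_prev=-3; u=3/2·(-3)+1·(-3)+3/4·(-3)=-9.75; next y=1/2·0+1/4·(-9.75)=-2.4375
n=1: y=-2.4375, sp=-3, e=sp−y=-0.5625; I=-3.5625, D=e−e_prev=2.4375; u=3/2·(-0.5625)+1·(-3.5625)+3/4·2.4375=-2.578125; next y=1/2·(-2.4375)+1/4·(-2.578125)≈-1.863281
n=2: y≈-1.863281, sp=-3, e=sp−y≈-1.136719; I≈-4.699219, D=e−e_prev≈-0.574219; u=3/2·(-1.136719)+1·(-4.699219)+3/4·(-0.574219)≈-6.834961; next y=1/2·(-1.863281)+1/4·(-6.834961)≈-2.640381
n=3: y≈-2.640381, sp=4, e=sp−y≈6.640381; I≈1.941162, D=e−e_prev≈7.777100; u=3/2·6.640381+1·1.941162+3/4·7.777100≈17.734558; next y=1/2·(-2.640381)+1/4·17.734558≈3.113449
n=4: y≈3.113449, sp=4, e=sp−y≈0.886551; I≈2.827713, D=e−e_prev≈-5.753830; u=3/2·0.886551+1·2.827713+3/4·(-5.753830)≈-0.157833; next y=1/2·3.113449+1/4·(-0.157833)≈1.517266
n=5: y≈1.517266, sp=4, e=sp−y≈2.482734; I≈5.310447, D=e−e_prev≈1.596183; u=3/2·2.482734+1·5.310447+3/4·1.596183≈10.231684; next y=1/2·1.517266+1/4·10.231684≈3.316554
n=6: y≈3.316554, sp=4, e=sp−y≈0.683446; I≈5.993892, D=e−e_prev≈-1.799288; u=3/2·0.683446+1·5.993892+3/4·(-1.799288)≈5.669595; next y=1/2·3.316554+1/4·5.669595≈3.075676
n=7: y≈3.075676, sp=4, e=sp−y≈0.924324; I≈6.918217, D=e−e_prev≈0.240878; u=3/2·0.924324+1·6.918217+3/4·0.240878≈8.485361; next y=1/2·3.075676+1/4·8.485361≈3.659178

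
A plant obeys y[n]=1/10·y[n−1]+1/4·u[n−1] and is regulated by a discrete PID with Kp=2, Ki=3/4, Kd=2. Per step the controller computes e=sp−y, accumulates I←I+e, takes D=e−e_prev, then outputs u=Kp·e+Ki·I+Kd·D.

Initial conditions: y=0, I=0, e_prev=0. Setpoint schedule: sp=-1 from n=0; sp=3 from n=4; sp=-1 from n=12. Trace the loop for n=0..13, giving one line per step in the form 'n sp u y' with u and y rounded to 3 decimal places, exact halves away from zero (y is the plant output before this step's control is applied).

(exact arithmetic carried between steps; '≈' marks a value shown rounded to 6 d.p. or computed from one; I and e_prev carry over from the previous line; the table rounds u and y to 3 d.p., halves away from zero)
n=0: y=0, sp=-1, e=sp−y=-1; I=-1, D=e−e_prev=-1; u=2·(-1)+3/4·(-1)+2·(-1)=-4.75; next y=1/10·0+1/4·(-4.75)=-1.1875
n=1: y=-1.1875, sp=-1, e=sp−y=0.1875; I=-0.8125, D=e−e_prev=1.1875; u=2·0.1875+3/4·(-0.8125)+2·1.1875=2.140625; next y=1/10·(-1.1875)+1/4·2.140625≈0.416406
n=2: y≈0.416406, sp=-1, e=sp−y≈-1.416406; I≈-2.228906, D=e−e_prev≈-1.603906; u=2·(-1.416406)+3/4·(-2.228906)+2·(-1.603906)≈-7.712305; next y=1/10·0.416406+1/4·(-7.712305)≈-1.886436
n=3: y≈-1.886436, sp=-1, e=sp−y≈0.886436; I≈-1.342471, D=e−e_prev≈2.302842; u=2·0.886436+3/4·(-1.342471)+2·2.302842≈5.371702; next y=1/10·(-1.886436)+1/4·5.371702≈1.154282
n=4: y≈1.154282, sp=3, e=sp−y≈1.845718; I≈0.503247, D=e−e_prev≈0.959283; u=2·1.845718+3/4·0.503247+2·0.959283≈5.987437; next y=1/10·1.154282+1/4·5.987437≈1.612287
n=5: y≈1.612287, sp=3, e=sp−y≈1.387713; I≈1.890960, D=e−e_prev≈-0.458006; u=2·1.387713+3/4·1.890960+2·(-0.458006)≈3.277634; next y=1/10·1.612287+1/4·3.277634≈0.980637
n=6: y≈0.980637, sp=3, e=sp−y≈2.019363; I≈3.910323, D=e−e_prev≈0.631650; u=2·2.019363+3/4·3.910323+2·0.631650≈8.234768; next y=1/10·0.980637+1/4·8.234768≈2.156756
n=7: y≈2.156756, sp=3, e=sp−y≈0.843244; I≈4.753567, D=e−e_prev≈-1.176119; u=2·0.843244+3/4·4.753567+2·(-1.176119)≈2.899427; next y=1/10·2.156756+1/4·2.899427≈0.940532
n=8: y≈0.940532, sp=3, e=sp−y≈2.059468; I≈6.813035, D=e−e_prev≈1.216223; u=2·2.059468+3/4·6.813035+2·1.216223≈11.661158; next y=1/10·0.940532+1/4·11.661158≈3.009343
n=9: y≈3.009343, sp=3, e=sp−y≈-0.009343; I≈6.803692, D=e−e_prev≈-2.068811; u=2·(-0.009343)+3/4·6.803692+2·(-2.068811)≈0.946462; next y=1/10·3.009343+1/4·0.946462≈0.537550
n=10: y≈0.537550, sp=3, e=sp−y≈2.462450; I≈9.266142, D=e−e_prev≈2.471793; u=2·2.462450+3/4·9.266142+2·2.471793≈16.818093; next y=1/10·0.537550+1/4·16.818093≈4.258278
n=11: y≈4.258278, sp=3, e=sp−y≈-1.258278; I≈8.007864, D=e−e_prev≈-3.720728; u=2·(-1.258278)+3/4·8.007864+2·(-3.720728)≈-3.952115; next y=1/10·4.258278+1/4·(-3.952115)≈-0.562201
n=12: y≈-0.562201, sp=-1, e=sp−y≈-0.437799; I≈7.570065, D=e−e_prev≈0.820479; u=2·(-0.437799)+3/4·7.570065+2·0.820479≈6.442909; next y=1/10·(-0.562201)+1/4·6.442909≈1.554507
n=13: y≈1.554507, sp=-1, e=sp−y≈-2.554507; I≈5.015558, D=e−e_prev≈-2.116708; u=2·(-2.554507)+3/4·5.015558+2·(-2.116708)≈-5.580763; next y=1/10·1.554507+1/4·(-5.580763)≈-1.239740

0 -1 -4.750 0.000
1 -1 2.141 -1.188
2 -1 -7.712 0.416
3 -1 5.372 -1.886
4 3 5.987 1.154
5 3 3.278 1.612
6 3 8.235 0.981
7 3 2.899 2.157
8 3 11.661 0.941
9 3 0.946 3.009
10 3 16.818 0.538
11 3 -3.952 4.258
12 -1 6.443 -0.562
13 -1 -5.581 1.555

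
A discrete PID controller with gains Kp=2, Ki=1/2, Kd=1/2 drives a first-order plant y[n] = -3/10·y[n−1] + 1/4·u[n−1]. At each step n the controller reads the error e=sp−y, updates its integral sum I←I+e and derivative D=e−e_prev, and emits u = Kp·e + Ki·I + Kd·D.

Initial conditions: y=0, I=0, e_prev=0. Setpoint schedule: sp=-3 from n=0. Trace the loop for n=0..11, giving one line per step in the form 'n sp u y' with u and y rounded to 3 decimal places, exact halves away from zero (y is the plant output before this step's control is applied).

0 -3 -9.000 0.000
1 -3 -2.250 -2.250
2 -3 -10.838 0.113
3 -3 -2.646 -2.743
4 -3 -12.916 0.162
5 -3 -2.727 -3.277
6 -3 -15.045 0.301
7 -3 -2.447 -3.852
8 -3 -17.284 0.544
9 -3 -1.775 -4.484
10 -3 -19.703 0.902
11 -3 -0.668 -5.196

(exact arithmetic carried between steps; '≈' marks a value shown rounded to 6 d.p. or computed from one; I and e_prev carry over from the previous line; the table rounds u and y to 3 d.p., halves away from zero)
n=0: y=0, sp=-3, e=sp−y=-3; I=-3, D=e−e_prev=-3; u=2·(-3)+1/2·(-3)+1/2·(-3)=-9; next y=-3/10·0+1/4·(-9)=-2.25
n=1: y=-2.25, sp=-3, e=sp−y=-0.75; I=-3.75, D=e−e_prev=2.25; u=2·(-0.75)+1/2·(-3.75)+1/2·2.25=-2.25; next y=-3/10·(-2.25)+1/4·(-2.25)=0.1125
n=2: y=0.1125, sp=-3, e=sp−y=-3.1125; I=-6.8625, D=e−e_prev=-2.3625; u=2·(-3.1125)+1/2·(-6.8625)+1/2·(-2.3625)=-10.8375; next y=-3/10·0.1125+1/4·(-10.8375)=-2.743125
n=3: y=-2.743125, sp=-3, e=sp−y=-0.256875; I=-7.119375, D=e−e_prev=2.855625; u=2·(-0.256875)+1/2·(-7.119375)+1/2·2.855625=-2.645625; next y=-3/10·(-2.743125)+1/4·(-2.645625)≈0.161531
n=4: y≈0.161531, sp=-3, e=sp−y≈-3.161531; I≈-10.280906, D=e−e_prev≈-2.904656; u=2·(-3.161531)+1/2·(-10.280906)+1/2·(-2.904656)≈-12.915844; next y=-3/10·0.161531+1/4·(-12.915844)≈-3.277420
n=5: y≈-3.277420, sp=-3, e=sp−y≈0.277420; I≈-10.003486, D=e−e_prev≈3.438952; u=2·0.277420+1/2·(-10.003486)+1/2·3.438952≈-2.727427; next y=-3/10·(-3.277420)+1/4·(-2.727427)≈0.301369
n=6: y≈0.301369, sp=-3, e=sp−y≈-3.301369; I≈-13.304855, D=e−e_prev≈-3.578790; u=2·(-3.301369)+1/2·(-13.304855)+1/2·(-3.578790)≈-15.044561; next y=-3/10·0.301369+1/4·(-15.044561)≈-3.851551
n=7: y≈-3.851551, sp=-3, e=sp−y≈0.851551; I≈-12.453304, D=e−e_prev≈4.152921; u=2·0.851551+1/2·(-12.453304)+1/2·4.152921≈-2.447089; next y=-3/10·(-3.851551)+1/4·(-2.447089)≈0.543693
n=8: y≈0.543693, sp=-3, e=sp−y≈-3.543693; I≈-15.996997, D=e−e_prev≈-4.395244; u=2·(-3.543693)+1/2·(-15.996997)+1/2·(-4.395244)≈-17.283507; next y=-3/10·0.543693+1/4·(-17.283507)≈-4.483985
n=9: y≈-4.483985, sp=-3, e=sp−y≈1.483985; I≈-14.513013, D=e−e_prev≈5.027678; u=2·1.483985+1/2·(-14.513013)+1/2·5.027678≈-1.774698; next y=-3/10·(-4.483985)+1/4·(-1.774698)≈0.901521
n=10: y≈0.901521, sp=-3, e=sp−y≈-3.901521; I≈-18.414533, D=e−e_prev≈-5.385505; u=2·(-3.901521)+1/2·(-18.414533)+1/2·(-5.385505)≈-19.703061; next y=-3/10·0.901521+1/4·(-19.703061)≈-5.196221
n=11: y≈-5.196221, sp=-3, e=sp−y≈2.196221; I≈-16.218312, D=e−e_prev≈6.097742; u=2·2.196221+1/2·(-16.218312)+1/2·6.097742≈-0.667842; next y=-3/10·(-5.196221)+1/4·(-0.667842)≈1.391906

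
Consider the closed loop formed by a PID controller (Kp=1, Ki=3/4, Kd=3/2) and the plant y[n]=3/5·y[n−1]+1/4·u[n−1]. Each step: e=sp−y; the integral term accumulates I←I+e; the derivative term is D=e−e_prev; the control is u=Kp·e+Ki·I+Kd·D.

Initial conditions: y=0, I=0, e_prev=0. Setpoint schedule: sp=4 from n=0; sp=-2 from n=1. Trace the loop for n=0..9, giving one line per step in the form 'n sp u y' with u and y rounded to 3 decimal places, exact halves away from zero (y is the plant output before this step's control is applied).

(exact arithmetic carried between steps; '≈' marks a value shown rounded to 6 d.p. or computed from one; I and e_prev carry over from the previous line; the table rounds u and y to 3 d.p., halves away from zero)
n=0: y=0, sp=4, e=sp−y=4; I=4, D=e−e_prev=4; u=1·4+3/4·4+3/2·4=13; next y=3/5·0+1/4·13=3.25
n=1: y=3.25, sp=-2, e=sp−y=-5.25; I=-1.25, D=e−e_prev=-9.25; u=1·(-5.25)+3/4·(-1.25)+3/2·(-9.25)=-20.0625; next y=3/5·3.25+1/4·(-20.0625)=-3.065625
n=2: y=-3.065625, sp=-2, e=sp−y=1.065625; I=-0.184375, D=e−e_prev=6.315625; u=1·1.065625+3/4·(-0.184375)+3/2·6.315625≈10.400781; next y=3/5·(-3.065625)+1/4·10.400781≈0.760820
n=3: y≈0.760820, sp=-2, e=sp−y≈-2.760820; I≈-2.945195, D=e−e_prev≈-3.826445; u=1·(-2.760820)+3/4·(-2.945195)+3/2·(-3.826445)≈-10.709385; next y=3/5·0.760820+1/4·(-10.709385)≈-2.220854
n=4: y≈-2.220854, sp=-2, e=sp−y≈0.220854; I≈-2.724341, D=e−e_prev≈2.981674; u=1·0.220854+3/4·(-2.724341)+3/2·2.981674≈2.650109; next y=3/5·(-2.220854)+1/4·2.650109≈-0.669985
n=5: y≈-0.669985, sp=-2, e=sp−y≈-1.330015; I≈-4.054356, D=e−e_prev≈-1.550869; u=1·(-1.330015)+3/4·(-4.054356)+3/2·(-1.550869)≈-6.697086; next y=3/5·(-0.669985)+1/4·(-6.697086)≈-2.076262
n=6: y≈-2.076262, sp=-2, e=sp−y≈0.076262; I≈-3.978094, D=e−e_prev≈1.406277; u=1·0.076262+3/4·(-3.978094)+3/2·1.406277≈-0.797892; next y=3/5·(-2.076262)+1/4·(-0.797892)≈-1.445230
n=7: y≈-1.445230, sp=-2, e=sp−y≈-0.554770; I≈-4.532863, D=e−e_prev≈-0.631032; u=1·(-0.554770)+3/4·(-4.532863)+3/2·(-0.631032)≈-4.900965; next y=3/5·(-1.445230)+1/4·(-4.900965)≈-2.092380
n=8: y≈-2.092380, sp=-2, e=sp−y≈0.092380; I≈-4.440484, D=e−e_prev≈0.647149; u=1·0.092380+3/4·(-4.440484)+3/2·0.647149≈-2.267260; next y=3/5·(-2.092380)+1/4·(-2.267260)≈-1.822243
n=9: y≈-1.822243, sp=-2, e=sp−y≈-0.177757; I≈-4.618241, D=e−e_prev≈-0.270137; u=1·(-0.177757)+3/4·(-4.618241)+3/2·(-0.270137)≈-4.046644; next y=3/5·(-1.822243)+1/4·(-4.046644)≈-2.105006

0 4 13.000 0.000
1 -2 -20.063 3.250
2 -2 10.401 -3.066
3 -2 -10.709 0.761
4 -2 2.650 -2.221
5 -2 -6.697 -0.670
6 -2 -0.798 -2.076
7 -2 -4.901 -1.445
8 -2 -2.267 -2.092
9 -2 -4.047 -1.822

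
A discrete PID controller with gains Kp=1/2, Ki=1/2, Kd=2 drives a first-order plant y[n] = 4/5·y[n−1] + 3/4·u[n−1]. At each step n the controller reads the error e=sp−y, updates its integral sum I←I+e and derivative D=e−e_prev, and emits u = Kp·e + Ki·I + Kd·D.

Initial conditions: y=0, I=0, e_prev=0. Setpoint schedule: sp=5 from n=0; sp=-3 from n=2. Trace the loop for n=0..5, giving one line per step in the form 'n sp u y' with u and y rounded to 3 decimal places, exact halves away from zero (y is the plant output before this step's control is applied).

(exact arithmetic carried between steps; '≈' marks a value shown rounded to 6 d.p. or computed from one; I and e_prev carry over from the previous line; the table rounds u and y to 3 d.p., halves away from zero)
n=0: y=0, sp=5, e=sp−y=5; I=5, D=e−e_prev=5; u=1/2·5+1/2·5+2·5=15; next y=4/5·0+3/4·15=11.25
n=1: y=11.25, sp=5, e=sp−y=-6.25; I=-1.25, D=e−e_prev=-11.25; u=1/2·(-6.25)+1/2·(-1.25)+2·(-11.25)=-26.25; next y=4/5·11.25+3/4·(-26.25)=-10.6875
n=2: y=-10.6875, sp=-3, e=sp−y=7.6875; I=6.4375, D=e−e_prev=13.9375; u=1/2·7.6875+1/2·6.4375+2·13.9375=34.9375; next y=4/5·(-10.6875)+3/4·34.9375=17.653125
n=3: y=17.653125, sp=-3, e=sp−y=-20.653125; I=-14.215625, D=e−e_prev=-28.340625; u=1/2·(-20.653125)+1/2·(-14.215625)+2·(-28.340625)=-74.115625; next y=4/5·17.653125+3/4·(-74.115625)≈-41.464219
n=4: y≈-41.464219, sp=-3, e=sp−y≈38.464219; I≈24.248594, D=e−e_prev≈59.117344; u=1/2·38.464219+1/2·24.248594+2·59.117344≈149.591094; next y=4/5·(-41.464219)+3/4·149.591094≈79.021945
n=5: y≈79.021945, sp=-3, e=sp−y≈-82.021945; I≈-57.773352, D=e−e_prev≈-120.486164; u=1/2·(-82.021945)+1/2·(-57.773352)+2·(-120.486164)≈-310.869977; next y=4/5·79.021945+3/4·(-310.869977)≈-169.934926

0 5 15.000 0.000
1 5 -26.250 11.250
2 -3 34.938 -10.688
3 -3 -74.116 17.653
4 -3 149.591 -41.464
5 -3 -310.870 79.022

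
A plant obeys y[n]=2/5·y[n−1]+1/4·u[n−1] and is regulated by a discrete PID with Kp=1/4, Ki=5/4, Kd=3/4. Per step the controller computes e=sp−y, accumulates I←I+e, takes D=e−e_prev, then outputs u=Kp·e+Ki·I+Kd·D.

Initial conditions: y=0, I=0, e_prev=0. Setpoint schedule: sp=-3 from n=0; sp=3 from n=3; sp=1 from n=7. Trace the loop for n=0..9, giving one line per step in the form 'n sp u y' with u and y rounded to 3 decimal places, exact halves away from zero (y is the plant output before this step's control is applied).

(exact arithmetic carried between steps; '≈' marks a value shown rounded to 6 d.p. or computed from one; I and e_prev carry over from the previous line; the table rounds u and y to 3 d.p., halves away from zero)
n=0: y=0, sp=-3, e=sp−y=-3; I=-3, D=e−e_prev=-3; u=1/4·(-3)+5/4·(-3)+3/4·(-3)=-6.75; next y=2/5·0+1/4·(-6.75)=-1.6875
n=1: y=-1.6875, sp=-3, e=sp−y=-1.3125; I=-4.3125, D=e−e_prev=1.6875; u=1/4·(-1.3125)+5/4·(-4.3125)+3/4·1.6875=-4.453125; next y=2/5·(-1.6875)+1/4·(-4.453125)≈-1.788281
n=2: y≈-1.788281, sp=-3, e=sp−y≈-1.211719; I≈-5.524219, D=e−e_prev≈0.100781; u=1/4·(-1.211719)+5/4·(-5.524219)+3/4·0.100781≈-7.132617; next y=2/5·(-1.788281)+1/4·(-7.132617)≈-2.498467
n=3: y≈-2.498467, sp=3, e=sp−y≈5.498467; I≈-0.025752, D=e−e_prev≈6.710186; u=1/4·5.498467+5/4·(-0.025752)+3/4·6.710186≈6.375066; next y=2/5·(-2.498467)+1/4·6.375066≈0.594380
n=4: y≈0.594380, sp=3, e=sp−y≈2.405620; I≈2.379868, D=e−e_prev≈-3.092847; u=1/4·2.405620+5/4·2.379868+3/4·(-3.092847)≈1.256605; next y=2/5·0.594380+1/4·1.256605≈0.551903
n=5: y≈0.551903, sp=3, e=sp−y≈2.448097; I≈4.827965, D=e−e_prev≈0.042476; u=1/4·2.448097+5/4·4.827965+3/4·0.042476≈6.678838; next y=2/5·0.551903+1/4·6.678838≈1.890471
n=6: y≈1.890471, sp=3, e=sp−y≈1.109529; I≈5.937494, D=e−e_prev≈-1.338567; u=1/4·1.109529+5/4·5.937494+3/4·(-1.338567)≈6.695325; next y=2/5·1.890471+1/4·6.695325≈2.430019
n=7: y≈2.430019, sp=1, e=sp−y≈-1.430019; I≈4.507475, D=e−e_prev≈-2.539549; u=1/4·(-1.430019)+5/4·4.507475+3/4·(-2.539549)≈3.372177; next y=2/5·2.430019+1/4·3.372177≈1.815052
n=8: y≈1.815052, sp=1, e=sp−y≈-0.815052; I≈3.692423, D=e−e_prev≈0.614967; u=1/4·(-0.815052)+5/4·3.692423+3/4·0.614967≈4.872991; next y=2/5·1.815052+1/4·4.872991≈1.944269
n=9: y≈1.944269, sp=1, e=sp−y≈-0.944269; I≈2.748154, D=e−e_prev≈-0.129217; u=1/4·(-0.944269)+5/4·2.748154+3/4·(-0.129217)≈3.102213; next y=2/5·1.944269+1/4·3.102213≈1.553261

0 -3 -6.750 0.000
1 -3 -4.453 -1.688
2 -3 -7.133 -1.788
3 3 6.375 -2.498
4 3 1.257 0.594
5 3 6.679 0.552
6 3 6.695 1.890
7 1 3.372 2.430
8 1 4.873 1.815
9 1 3.102 1.944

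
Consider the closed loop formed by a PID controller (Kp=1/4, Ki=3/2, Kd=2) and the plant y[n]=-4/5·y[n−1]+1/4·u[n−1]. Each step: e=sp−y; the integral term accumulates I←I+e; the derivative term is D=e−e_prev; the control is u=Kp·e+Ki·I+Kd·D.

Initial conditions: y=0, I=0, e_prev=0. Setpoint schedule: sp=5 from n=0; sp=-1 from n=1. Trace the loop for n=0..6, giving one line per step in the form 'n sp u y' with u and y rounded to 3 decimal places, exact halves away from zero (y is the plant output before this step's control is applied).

(exact arithmetic carried between steps; '≈' marks a value shown rounded to 6 d.p. or computed from one; I and e_prev carry over from the previous line; the table rounds u and y to 3 d.p., halves away from zero)
n=0: y=0, sp=5, e=sp−y=5; I=5, D=e−e_prev=5; u=1/4·5+3/2·5+2·5=18.75; next y=-4/5·0+1/4·18.75=4.6875
n=1: y=4.6875, sp=-1, e=sp−y=-5.6875; I=-0.6875, D=e−e_prev=-10.6875; u=1/4·(-5.6875)+3/2·(-0.6875)+2·(-10.6875)=-23.828125; next y=-4/5·4.6875+1/4·(-23.828125)≈-9.707031
n=2: y≈-9.707031, sp=-1, e=sp−y≈8.707031; I≈8.019531, D=e−e_prev≈14.394531; u=1/4·8.707031+3/2·8.019531+2·14.394531≈42.995117; next y=-4/5·(-9.707031)+1/4·42.995117≈18.514404
n=3: y≈18.514404, sp=-1, e=sp−y≈-19.514404; I≈-11.494873, D=e−e_prev≈-28.221436; u=1/4·(-19.514404)+3/2·(-11.494873)+2·(-28.221436)≈-78.563782; next y=-4/5·18.514404+1/4·(-78.563782)≈-34.452469
n=4: y≈-34.452469, sp=-1, e=sp−y≈33.452469; I≈21.957596, D=e−e_prev≈52.966873; u=1/4·33.452469+3/2·21.957596+2·52.966873≈147.233257; next y=-4/5·(-34.452469)+1/4·147.233257≈64.370289
n=5: y≈64.370289, sp=-1, e=sp−y≈-65.370289; I≈-43.412694, D=e−e_prev≈-98.822758; u=1/4·(-65.370289)+3/2·(-43.412694)+2·(-98.822758)≈-279.107129; next y=-4/5·64.370289+1/4·(-279.107129)≈-121.273014
n=6: y≈-121.273014, sp=-1, e=sp−y≈120.273014; I≈76.860320, D=e−e_prev≈185.643303; u=1/4·120.273014+3/2·76.860320+2·185.643303≈516.645340; next y=-4/5·(-121.273014)+1/4·516.645340≈226.179746

0 5 18.750 0.000
1 -1 -23.828 4.688
2 -1 42.995 -9.707
3 -1 -78.564 18.514
4 -1 147.233 -34.452
5 -1 -279.107 64.370
6 -1 516.645 -121.273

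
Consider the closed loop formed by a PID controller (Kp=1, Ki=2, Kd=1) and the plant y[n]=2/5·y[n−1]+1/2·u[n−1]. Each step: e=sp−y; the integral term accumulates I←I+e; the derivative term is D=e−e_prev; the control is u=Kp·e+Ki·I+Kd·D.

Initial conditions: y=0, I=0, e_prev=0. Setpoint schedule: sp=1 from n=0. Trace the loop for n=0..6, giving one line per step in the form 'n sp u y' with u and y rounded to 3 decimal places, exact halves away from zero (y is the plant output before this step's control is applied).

(exact arithmetic carried between steps; '≈' marks a value shown rounded to 6 d.p. or computed from one; I and e_prev carry over from the previous line; the table rounds u and y to 3 d.p., halves away from zero)
n=0: y=0, sp=1, e=sp−y=1; I=1, D=e−e_prev=1; u=1·1+2·1+1·1=4; next y=2/5·0+1/2·4=2
n=1: y=2, sp=1, e=sp−y=-1; I=0, D=e−e_prev=-2; u=1·(-1)+2·0+1·(-2)=-3; next y=2/5·2+1/2·(-3)=-0.7
n=2: y=-0.7, sp=1, e=sp−y=1.7; I=1.7, D=e−e_prev=2.7; u=1·1.7+2·1.7+1·2.7=7.8; next y=2/5·(-0.7)+1/2·7.8=3.62
n=3: y=3.62, sp=1, e=sp−y=-2.62; I=-0.92, D=e−e_prev=-4.32; u=1·(-2.62)+2·(-0.92)+1·(-4.32)=-8.78; next y=2/5·3.62+1/2·(-8.78)=-2.942
n=4: y=-2.942, sp=1, e=sp−y=3.942; I=3.022, D=e−e_prev=6.562; u=1·3.942+2·3.022+1·6.562=16.548; next y=2/5·(-2.942)+1/2·16.548=7.0972
n=5: y=7.0972, sp=1, e=sp−y=-6.0972; I=-3.0752, D=e−e_prev=-10.0392; u=1·(-6.0972)+2·(-3.0752)+1·(-10.0392)=-22.2868; next y=2/5·7.0972+1/2·(-22.2868)=-8.30452
n=6: y=-8.30452, sp=1, e=sp−y=9.30452; I=6.22932, D=e−e_prev=15.40172; u=1·9.30452+2·6.22932+1·15.40172=37.16488; next y=2/5·(-8.30452)+1/2·37.16488=15.260632

0 1 4.000 0.000
1 1 -3.000 2.000
2 1 7.800 -0.700
3 1 -8.780 3.620
4 1 16.548 -2.942
5 1 -22.287 7.097
6 1 37.165 -8.305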